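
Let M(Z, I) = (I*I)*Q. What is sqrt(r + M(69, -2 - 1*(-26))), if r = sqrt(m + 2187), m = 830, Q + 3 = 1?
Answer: sqrt(-1152 + sqrt(3017)) ≈ 33.122*I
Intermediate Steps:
Q = -2 (Q = -3 + 1 = -2)
M(Z, I) = -2*I**2 (M(Z, I) = (I*I)*(-2) = I**2*(-2) = -2*I**2)
r = sqrt(3017) (r = sqrt(830 + 2187) = sqrt(3017) ≈ 54.927)
sqrt(r + M(69, -2 - 1*(-26))) = sqrt(sqrt(3017) - 2*(-2 - 1*(-26))**2) = sqrt(sqrt(3017) - 2*(-2 + 26)**2) = sqrt(sqrt(3017) - 2*24**2) = sqrt(sqrt(3017) - 2*576) = sqrt(sqrt(3017) - 1152) = sqrt(-1152 + sqrt(3017))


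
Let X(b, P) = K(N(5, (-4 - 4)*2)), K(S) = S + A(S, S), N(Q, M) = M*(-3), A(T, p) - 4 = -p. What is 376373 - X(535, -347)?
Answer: 376369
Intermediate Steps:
A(T, p) = 4 - p
N(Q, M) = -3*M
K(S) = 4 (K(S) = S + (4 - S) = 4)
X(b, P) = 4
376373 - X(535, -347) = 376373 - 1*4 = 376373 - 4 = 376369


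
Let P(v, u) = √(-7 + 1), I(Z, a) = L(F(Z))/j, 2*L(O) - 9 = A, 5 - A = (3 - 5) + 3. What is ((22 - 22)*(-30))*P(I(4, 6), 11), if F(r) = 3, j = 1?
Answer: 0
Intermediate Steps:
A = 4 (A = 5 - ((3 - 5) + 3) = 5 - (-2 + 3) = 5 - 1*1 = 5 - 1 = 4)
L(O) = 13/2 (L(O) = 9/2 + (½)*4 = 9/2 + 2 = 13/2)
I(Z, a) = 13/2 (I(Z, a) = (13/2)/1 = (13/2)*1 = 13/2)
P(v, u) = I*√6 (P(v, u) = √(-6) = I*√6)
((22 - 22)*(-30))*P(I(4, 6), 11) = ((22 - 22)*(-30))*(I*√6) = (0*(-30))*(I*√6) = 0*(I*√6) = 0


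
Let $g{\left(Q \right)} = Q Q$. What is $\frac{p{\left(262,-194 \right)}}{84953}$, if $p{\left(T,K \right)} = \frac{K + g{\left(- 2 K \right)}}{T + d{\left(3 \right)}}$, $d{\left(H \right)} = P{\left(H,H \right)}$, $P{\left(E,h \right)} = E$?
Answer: $\frac{30070}{4502509} \approx 0.0066785$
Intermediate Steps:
$g{\left(Q \right)} = Q^{2}$
$d{\left(H \right)} = H$
$p{\left(T,K \right)} = \frac{K + 4 K^{2}}{3 + T}$ ($p{\left(T,K \right)} = \frac{K + \left(- 2 K\right)^{2}}{T + 3} = \frac{K + 4 K^{2}}{3 + T}$)
$\frac{p{\left(262,-194 \right)}}{84953} = \frac{\left(-194\right) \frac{1}{3 + 262} \left(1 + 4 \left(-194\right)\right)}{84953} = - \frac{194 \left(1 - 776\right)}{265} \cdot \frac{1}{84953} = \left(-194\right) \frac{1}{265} \left(-775\right) \frac{1}{84953} = \frac{30070}{53} \cdot \frac{1}{84953} = \frac{30070}{4502509}$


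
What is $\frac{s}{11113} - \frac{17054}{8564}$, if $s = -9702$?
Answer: $- \frac{136304515}{47585866} \approx -2.8644$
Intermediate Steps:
$\frac{s}{11113} - \frac{17054}{8564} = - \frac{9702}{11113} - \frac{17054}{8564} = \left(-9702\right) \frac{1}{11113} - \frac{8527}{4282} = - \frac{9702}{11113} - \frac{8527}{4282} = - \frac{136304515}{47585866}$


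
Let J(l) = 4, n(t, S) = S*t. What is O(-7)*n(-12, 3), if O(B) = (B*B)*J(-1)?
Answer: -7056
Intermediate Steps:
O(B) = 4*B**2 (O(B) = (B*B)*4 = B**2*4 = 4*B**2)
O(-7)*n(-12, 3) = (4*(-7)**2)*(3*(-12)) = (4*49)*(-36) = 196*(-36) = -7056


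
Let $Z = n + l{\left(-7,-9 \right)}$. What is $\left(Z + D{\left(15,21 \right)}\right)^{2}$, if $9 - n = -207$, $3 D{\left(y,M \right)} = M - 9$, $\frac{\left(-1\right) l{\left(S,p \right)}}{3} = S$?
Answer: $58081$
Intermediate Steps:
$l{\left(S,p \right)} = - 3 S$
$D{\left(y,M \right)} = -3 + \frac{M}{3}$ ($D{\left(y,M \right)} = \frac{M - 9}{3} = \frac{-9 + M}{3} = -3 + \frac{M}{3}$)
$n = 216$ ($n = 9 - -207 = 9 + 207 = 216$)
$Z = 237$ ($Z = 216 - -21 = 216 + 21 = 237$)
$\left(Z + D{\left(15,21 \right)}\right)^{2} = \left(237 + \left(-3 + \frac{1}{3} \cdot 21\right)\right)^{2} = \left(237 + \left(-3 + 7\right)\right)^{2} = \left(237 + 4\right)^{2} = 241^{2} = 58081$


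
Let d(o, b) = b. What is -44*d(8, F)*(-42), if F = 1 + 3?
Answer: 7392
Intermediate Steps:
F = 4
-44*d(8, F)*(-42) = -44*4*(-42) = -176*(-42) = 7392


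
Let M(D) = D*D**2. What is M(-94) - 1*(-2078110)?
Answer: 1247526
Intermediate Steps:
M(D) = D**3
M(-94) - 1*(-2078110) = (-94)**3 - 1*(-2078110) = -830584 + 2078110 = 1247526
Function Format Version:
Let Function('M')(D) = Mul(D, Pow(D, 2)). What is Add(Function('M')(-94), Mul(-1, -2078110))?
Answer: 1247526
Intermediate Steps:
Function('M')(D) = Pow(D, 3)
Add(Function('M')(-94), Mul(-1, -2078110)) = Add(Pow(-94, 3), Mul(-1, -2078110)) = Add(-830584, 2078110) = 1247526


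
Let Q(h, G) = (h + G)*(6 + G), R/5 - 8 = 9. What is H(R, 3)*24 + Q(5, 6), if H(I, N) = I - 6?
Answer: 2028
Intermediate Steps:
R = 85 (R = 40 + 5*9 = 40 + 45 = 85)
Q(h, G) = (6 + G)*(G + h) (Q(h, G) = (G + h)*(6 + G) = (6 + G)*(G + h))
H(I, N) = -6 + I
H(R, 3)*24 + Q(5, 6) = (-6 + 85)*24 + (6² + 6*6 + 6*5 + 6*5) = 79*24 + (36 + 36 + 30 + 30) = 1896 + 132 = 2028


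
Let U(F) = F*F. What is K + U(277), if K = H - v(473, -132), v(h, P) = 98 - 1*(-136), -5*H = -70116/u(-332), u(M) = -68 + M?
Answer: 38229971/500 ≈ 76460.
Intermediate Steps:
U(F) = F**2
H = -17529/500 (H = -(-70116)/(5*(-68 - 332)) = -(-70116)/(5*(-400)) = -(-70116)*(-1)/(5*400) = -1/5*17529/100 = -17529/500 ≈ -35.058)
v(h, P) = 234 (v(h, P) = 98 + 136 = 234)
K = -134529/500 (K = -17529/500 - 1*234 = -17529/500 - 234 = -134529/500 ≈ -269.06)
K + U(277) = -134529/500 + 277**2 = -134529/500 + 76729 = 38229971/500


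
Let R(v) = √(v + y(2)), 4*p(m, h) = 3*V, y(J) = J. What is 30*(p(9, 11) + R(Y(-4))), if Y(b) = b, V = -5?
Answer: -225/2 + 30*I*√2 ≈ -112.5 + 42.426*I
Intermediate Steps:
p(m, h) = -15/4 (p(m, h) = (3*(-5))/4 = (¼)*(-15) = -15/4)
R(v) = √(2 + v) (R(v) = √(v + 2) = √(2 + v))
30*(p(9, 11) + R(Y(-4))) = 30*(-15/4 + √(2 - 4)) = 30*(-15/4 + √(-2)) = 30*(-15/4 + I*√2) = -225/2 + 30*I*√2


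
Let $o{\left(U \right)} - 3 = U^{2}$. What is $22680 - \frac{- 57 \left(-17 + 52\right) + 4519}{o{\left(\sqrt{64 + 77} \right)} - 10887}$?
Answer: $\frac{243653764}{10743} \approx 22680.0$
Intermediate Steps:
$o{\left(U \right)} = 3 + U^{2}$
$22680 - \frac{- 57 \left(-17 + 52\right) + 4519}{o{\left(\sqrt{64 + 77} \right)} - 10887} = 22680 - \frac{- 57 \left(-17 + 52\right) + 4519}{\left(3 + \left(\sqrt{64 + 77}\right)^{2}\right) - 10887} = 22680 - \frac{\left(-57\right) 35 + 4519}{\left(3 + \left(\sqrt{141}\right)^{2}\right) - 10887} = 22680 - \frac{-1995 + 4519}{\left(3 + 141\right) - 10887} = 22680 - \frac{2524}{144 - 10887} = 22680 - \frac{2524}{-10743} = 22680 - 2524 \left(- \frac{1}{10743}\right) = 22680 - - \frac{2524}{10743} = 22680 + \frac{2524}{10743} = \frac{243653764}{10743}$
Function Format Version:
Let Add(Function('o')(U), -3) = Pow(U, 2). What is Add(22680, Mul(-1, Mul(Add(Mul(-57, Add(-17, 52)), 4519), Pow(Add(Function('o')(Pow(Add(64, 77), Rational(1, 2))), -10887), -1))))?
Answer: Rational(243653764, 10743) ≈ 22680.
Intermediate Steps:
Function('o')(U) = Add(3, Pow(U, 2))
Add(22680, Mul(-1, Mul(Add(Mul(-57, Add(-17, 52)), 4519), Pow(Add(Function('o')(Pow(Add(64, 77), Rational(1, 2))), -10887), -1)))) = Add(22680, Mul(-1, Mul(Add(Mul(-57, Add(-17, 52)), 4519), Pow(Add(Add(3, Pow(Pow(Add(64, 77), Rational(1, 2)), 2)), -10887), -1)))) = Add(22680, Mul(-1, Mul(Add(Mul(-57, 35), 4519), Pow(Add(Add(3, Pow(Pow(141, Rational(1, 2)), 2)), -10887), -1)))) = Add(22680, Mul(-1, Mul(Add(-1995, 4519), Pow(Add(Add(3, 141), -10887), -1)))) = Add(22680, Mul(-1, Mul(2524, Pow(Add(144, -10887), -1)))) = Add(22680, Mul(-1, Mul(2524, Pow(-10743, -1)))) = Add(22680, Mul(-1, Mul(2524, Rational(-1, 10743)))) = Add(22680, Mul(-1, Rational(-2524, 10743))) = Add(22680, Rational(2524, 10743)) = Rational(243653764, 10743)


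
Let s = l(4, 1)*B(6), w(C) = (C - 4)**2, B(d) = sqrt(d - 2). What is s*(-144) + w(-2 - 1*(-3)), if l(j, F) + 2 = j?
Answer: -567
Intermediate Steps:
B(d) = sqrt(-2 + d)
l(j, F) = -2 + j
w(C) = (-4 + C)**2
s = 4 (s = (-2 + 4)*sqrt(-2 + 6) = 2*sqrt(4) = 2*2 = 4)
s*(-144) + w(-2 - 1*(-3)) = 4*(-144) + (-4 + (-2 - 1*(-3)))**2 = -576 + (-4 + (-2 + 3))**2 = -576 + (-4 + 1)**2 = -576 + (-3)**2 = -576 + 9 = -567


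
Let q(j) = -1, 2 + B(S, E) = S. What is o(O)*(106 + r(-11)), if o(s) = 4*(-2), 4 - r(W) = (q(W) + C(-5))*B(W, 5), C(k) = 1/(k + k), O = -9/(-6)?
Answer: -3828/5 ≈ -765.60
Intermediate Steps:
O = 3/2 (O = -9*(-⅙) = 3/2 ≈ 1.5000)
B(S, E) = -2 + S
C(k) = 1/(2*k)
r(W) = 9/5 + 11*W/10 (r(W) = 4 - (-1 + (½)/(-5))*(-2 + W) = 4 - (-1 + (½)*(-⅕))*(-2 + W) = 4 - (-1 - ⅒)*(-2 + W) = 4 - (-11)*(-2 + W)/10 = 4 - (11/5 - 11*W/10) = 4 + (-11/5 + 11*W/10) = 9/5 + 11*W/10)
o(s) = -8
o(O)*(106 + r(-11)) = -8*(106 + (9/5 + (11/10)*(-11))) = -8*(106 + (9/5 - 121/10)) = -8*(106 - 103/10) = -8*957/10 = -3828/5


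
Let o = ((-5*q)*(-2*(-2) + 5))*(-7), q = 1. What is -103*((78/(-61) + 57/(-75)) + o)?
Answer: -49158398/1525 ≈ -32235.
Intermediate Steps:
o = 315 (o = ((-5*1)*(-2*(-2) + 5))*(-7) = -5*(4 + 5)*(-7) = -5*9*(-7) = -45*(-7) = 315)
-103*((78/(-61) + 57/(-75)) + o) = -103*((78/(-61) + 57/(-75)) + 315) = -103*((78*(-1/61) + 57*(-1/75)) + 315) = -103*((-78/61 - 19/25) + 315) = -103*(-3109/1525 + 315) = -103*477266/1525 = -49158398/1525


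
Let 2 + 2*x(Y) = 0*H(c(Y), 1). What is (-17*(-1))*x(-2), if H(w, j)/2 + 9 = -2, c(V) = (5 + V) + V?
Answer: -17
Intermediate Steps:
c(V) = 5 + 2*V
H(w, j) = -22 (H(w, j) = -18 + 2*(-2) = -18 - 4 = -22)
x(Y) = -1 (x(Y) = -1 + (0*(-22))/2 = -1 + (½)*0 = -1 + 0 = -1)
(-17*(-1))*x(-2) = -17*(-1)*(-1) = 17*(-1) = -17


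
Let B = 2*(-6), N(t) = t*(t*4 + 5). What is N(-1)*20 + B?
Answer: -32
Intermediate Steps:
N(t) = t*(5 + 4*t) (N(t) = t*(4*t + 5) = t*(5 + 4*t))
B = -12
N(-1)*20 + B = -(5 + 4*(-1))*20 - 12 = -(5 - 4)*20 - 12 = -1*1*20 - 12 = -1*20 - 12 = -20 - 12 = -32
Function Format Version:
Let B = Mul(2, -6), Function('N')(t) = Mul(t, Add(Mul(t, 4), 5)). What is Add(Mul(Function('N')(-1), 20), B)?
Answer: -32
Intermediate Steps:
Function('N')(t) = Mul(t, Add(5, Mul(4, t))) (Function('N')(t) = Mul(t, Add(Mul(4, t), 5)) = Mul(t, Add(5, Mul(4, t))))
B = -12
Add(Mul(Function('N')(-1), 20), B) = Add(Mul(Mul(-1, Add(5, Mul(4, -1))), 20), -12) = Add(Mul(Mul(-1, Add(5, -4)), 20), -12) = Add(Mul(Mul(-1, 1), 20), -12) = Add(Mul(-1, 20), -12) = Add(-20, -12) = -32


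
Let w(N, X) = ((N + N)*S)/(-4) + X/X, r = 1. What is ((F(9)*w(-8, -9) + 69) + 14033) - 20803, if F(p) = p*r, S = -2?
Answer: -6764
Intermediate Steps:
F(p) = p (F(p) = p*1 = p)
w(N, X) = 1 + N (w(N, X) = ((N + N)*(-2))/(-4) + X/X = ((2*N)*(-2))*(-¼) + 1 = -4*N*(-¼) + 1 = N + 1 = 1 + N)
((F(9)*w(-8, -9) + 69) + 14033) - 20803 = ((9*(1 - 8) + 69) + 14033) - 20803 = ((9*(-7) + 69) + 14033) - 20803 = ((-63 + 69) + 14033) - 20803 = (6 + 14033) - 20803 = 14039 - 20803 = -6764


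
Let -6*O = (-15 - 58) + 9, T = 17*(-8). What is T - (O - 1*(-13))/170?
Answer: -69431/510 ≈ -136.14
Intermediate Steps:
T = -136
O = 32/3 (O = -((-15 - 58) + 9)/6 = -(-73 + 9)/6 = -⅙*(-64) = 32/3 ≈ 10.667)
T - (O - 1*(-13))/170 = -136 - (32/3 - 1*(-13))/170 = -136 - (32/3 + 13)/170 = -136 - 71/(3*170) = -136 - 1*71/510 = -136 - 71/510 = -69431/510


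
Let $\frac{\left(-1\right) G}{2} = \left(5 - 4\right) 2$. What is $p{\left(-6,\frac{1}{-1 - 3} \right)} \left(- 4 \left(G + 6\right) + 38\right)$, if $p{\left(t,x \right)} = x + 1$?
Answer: $\frac{45}{2} \approx 22.5$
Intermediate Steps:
$G = -4$ ($G = - 2 \left(5 - 4\right) 2 = - 2 \cdot 1 \cdot 2 = \left(-2\right) 2 = -4$)
$p{\left(t,x \right)} = 1 + x$
$p{\left(-6,\frac{1}{-1 - 3} \right)} \left(- 4 \left(G + 6\right) + 38\right) = \left(1 + \frac{1}{-1 - 3}\right) \left(- 4 \left(-4 + 6\right) + 38\right) = \left(1 + \frac{1}{-4}\right) \left(\left(-4\right) 2 + 38\right) = \left(1 - \frac{1}{4}\right) \left(-8 + 38\right) = \frac{3}{4} \cdot 30 = \frac{45}{2}$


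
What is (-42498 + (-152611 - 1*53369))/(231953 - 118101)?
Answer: -124239/56926 ≈ -2.1825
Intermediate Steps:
(-42498 + (-152611 - 1*53369))/(231953 - 118101) = (-42498 + (-152611 - 53369))/113852 = (-42498 - 205980)*(1/113852) = -248478*1/113852 = -124239/56926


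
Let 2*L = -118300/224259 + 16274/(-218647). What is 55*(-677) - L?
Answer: -260821394066446/7004793939 ≈ -37235.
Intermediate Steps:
L = -2108252219/7004793939 (L = (-118300/224259 + 16274/(-218647))/2 = (-118300*1/224259 + 16274*(-1/218647))/2 = (-16900/32037 - 16274/218647)/2 = (½)*(-4216504438/7004793939) = -2108252219/7004793939 ≈ -0.30097)
55*(-677) - L = 55*(-677) - 1*(-2108252219/7004793939) = -37235 + 2108252219/7004793939 = -260821394066446/7004793939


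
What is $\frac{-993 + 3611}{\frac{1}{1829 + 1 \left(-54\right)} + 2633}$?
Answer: $\frac{2323475}{2336788} \approx 0.9943$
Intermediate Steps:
$\frac{-993 + 3611}{\frac{1}{1829 + 1 \left(-54\right)} + 2633} = \frac{2618}{\frac{1}{1829 - 54} + 2633} = \frac{2618}{\frac{1}{1775} + 2633} = \frac{2618}{\frac{4673576}{1775}} = 2618 \cdot \frac{1775}{4673576} = \frac{2323475}{2336788}$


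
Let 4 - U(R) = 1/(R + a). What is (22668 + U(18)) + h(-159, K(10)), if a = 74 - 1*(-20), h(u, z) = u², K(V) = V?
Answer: 5370735/112 ≈ 47953.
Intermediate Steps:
a = 94 (a = 74 + 20 = 94)
U(R) = 4 - 1/(94 + R) (U(R) = 4 - 1/(R + 94) = 4 - 1/(94 + R))
(22668 + U(18)) + h(-159, K(10)) = (22668 + (375 + 4*18)/(94 + 18)) + (-159)² = (22668 + (375 + 72)/112) + 25281 = (22668 + (1/112)*447) + 25281 = (22668 + 447/112) + 25281 = 2539263/112 + 25281 = 5370735/112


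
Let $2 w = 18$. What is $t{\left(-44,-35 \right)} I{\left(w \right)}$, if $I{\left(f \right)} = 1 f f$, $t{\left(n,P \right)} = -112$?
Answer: $-9072$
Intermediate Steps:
$w = 9$ ($w = \frac{1}{2} \cdot 18 = 9$)
$I{\left(f \right)} = f^{2}$ ($I{\left(f \right)} = f f = f^{2}$)
$t{\left(-44,-35 \right)} I{\left(w \right)} = - 112 \cdot 9^{2} = \left(-112\right) 81 = -9072$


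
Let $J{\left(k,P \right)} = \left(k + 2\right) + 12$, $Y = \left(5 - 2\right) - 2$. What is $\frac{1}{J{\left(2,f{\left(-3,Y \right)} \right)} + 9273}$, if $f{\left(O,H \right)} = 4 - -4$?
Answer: $\frac{1}{9289} \approx 0.00010765$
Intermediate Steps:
$Y = 1$ ($Y = 3 - 2 = 1$)
$f{\left(O,H \right)} = 8$ ($f{\left(O,H \right)} = 4 + 4 = 8$)
$J{\left(k,P \right)} = 14 + k$ ($J{\left(k,P \right)} = \left(2 + k\right) + 12 = 14 + k$)
$\frac{1}{J{\left(2,f{\left(-3,Y \right)} \right)} + 9273} = \frac{1}{\left(14 + 2\right) + 9273} = \frac{1}{16 + 9273} = \frac{1}{9289}$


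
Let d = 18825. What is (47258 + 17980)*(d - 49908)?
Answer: -2027792754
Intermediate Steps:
(47258 + 17980)*(d - 49908) = (47258 + 17980)*(18825 - 49908) = 65238*(-31083) = -2027792754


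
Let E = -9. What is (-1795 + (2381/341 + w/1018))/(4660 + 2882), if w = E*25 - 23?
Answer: -155193355/654528699 ≈ -0.23711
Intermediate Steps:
w = -248 (w = -9*25 - 23 = -225 - 23 = -248)
(-1795 + (2381/341 + w/1018))/(4660 + 2882) = (-1795 + (2381/341 - 248/1018))/(4660 + 2882) = (-1795 + (2381*(1/341) - 248*1/1018))/7542 = (-1795 + (2381/341 - 124/509))*(1/7542) = (-1795 + 1169645/173569)*(1/7542) = -310386710/173569*1/7542 = -155193355/654528699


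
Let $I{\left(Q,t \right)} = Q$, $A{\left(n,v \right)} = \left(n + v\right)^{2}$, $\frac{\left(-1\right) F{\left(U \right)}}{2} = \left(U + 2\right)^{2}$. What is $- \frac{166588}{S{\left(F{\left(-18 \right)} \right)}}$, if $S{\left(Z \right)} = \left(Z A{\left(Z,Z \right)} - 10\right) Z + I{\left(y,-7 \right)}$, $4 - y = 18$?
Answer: $- \frac{83294}{137438956025} \approx -6.0604 \cdot 10^{-7}$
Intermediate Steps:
$y = -14$ ($y = 4 - 18 = -14$)
$F{\left(U \right)} = - 2 \left(2 + U\right)^{2}$ ($F{\left(U \right)} = - 2 \left(U + 2\right)^{2} = - 2 \left(2 + U\right)^{2}$)
$S{\left(Z \right)} = -14 + Z \left(-10 + 4 Z^{3}\right)$ ($S{\left(Z \right)} = \left(Z \left(Z + Z\right)^{2} - 10\right) Z - 14 = \left(Z \left(2 Z\right)^{2} - 10\right) Z - 14 = \left(Z 4 Z^{2} - 10\right) Z - 14 = \left(4 Z^{3} - 10\right) Z - 14 = \left(-10 + 4 Z^{3}\right) Z - 14 = Z \left(-10 + 4 Z^{3}\right) - 14 = -14 + Z \left(-10 + 4 Z^{3}\right)$)
$- \frac{166588}{S{\left(F{\left(-18 \right)} \right)}} = - \frac{166588}{-14 - 10 \left(- 2 \left(2 - 18\right)^{2}\right) + 4 \left(- 2 \left(2 - 18\right)^{2}\right)^{4}} = - \frac{166588}{-14 - 10 \left(- 2 \left(-16\right)^{2}\right) + 4 \left(- 2 \left(-16\right)^{2}\right)^{4}} = - \frac{166588}{-14 - 10 \left(\left(-2\right) 256\right) + 4 \left(\left(-2\right) 256\right)^{4}} = - \frac{166588}{-14 - -5120 + 4 \left(-512\right)^{4}} = - \frac{166588}{-14 + 5120 + 4 \cdot 68719476736} = - \frac{166588}{-14 + 5120 + 274877906944} = - \frac{166588}{274877912050} = \left(-166588\right) \frac{1}{274877912050} = - \frac{83294}{137438956025}$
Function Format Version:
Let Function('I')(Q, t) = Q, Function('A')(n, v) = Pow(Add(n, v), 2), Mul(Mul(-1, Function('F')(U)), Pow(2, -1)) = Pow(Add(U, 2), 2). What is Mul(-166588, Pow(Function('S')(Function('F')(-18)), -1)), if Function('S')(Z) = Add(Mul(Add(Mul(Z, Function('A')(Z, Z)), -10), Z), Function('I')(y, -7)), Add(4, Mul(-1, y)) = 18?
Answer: Rational(-83294, 137438956025) ≈ -6.0604e-7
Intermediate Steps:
y = -14 (y = Add(4, Mul(-1, 18)) = Add(4, -18) = -14)
Function('F')(U) = Mul(-2, Pow(Add(2, U), 2)) (Function('F')(U) = Mul(-2, Pow(Add(U, 2), 2)) = Mul(-2, Pow(Add(2, U), 2)))
Function('S')(Z) = Add(-14, Mul(Z, Add(-10, Mul(4, Pow(Z, 3))))) (Function('S')(Z) = Add(Mul(Add(Mul(Z, Pow(Add(Z, Z), 2)), -10), Z), -14) = Add(Mul(Add(Mul(Z, Pow(Mul(2, Z), 2)), -10), Z), -14) = Add(Mul(Add(Mul(Z, Mul(4, Pow(Z, 2))), -10), Z), -14) = Add(Mul(Add(Mul(4, Pow(Z, 3)), -10), Z), -14) = Add(Mul(Add(-10, Mul(4, Pow(Z, 3))), Z), -14) = Add(Mul(Z, Add(-10, Mul(4, Pow(Z, 3)))), -14) = Add(-14, Mul(Z, Add(-10, Mul(4, Pow(Z, 3))))))
Mul(-166588, Pow(Function('S')(Function('F')(-18)), -1)) = Mul(-166588, Pow(Add(-14, Mul(-10, Mul(-2, Pow(Add(2, -18), 2))), Mul(4, Pow(Mul(-2, Pow(Add(2, -18), 2)), 4))), -1)) = Mul(-166588, Pow(Add(-14, Mul(-10, Mul(-2, Pow(-16, 2))), Mul(4, Pow(Mul(-2, Pow(-16, 2)), 4))), -1)) = Mul(-166588, Pow(Add(-14, Mul(-10, Mul(-2, 256)), Mul(4, Pow(Mul(-2, 256), 4))), -1)) = Mul(-166588, Pow(Add(-14, Mul(-10, -512), Mul(4, Pow(-512, 4))), -1)) = Mul(-166588, Pow(Add(-14, 5120, Mul(4, 68719476736)), -1)) = Mul(-166588, Pow(Add(-14, 5120, 274877906944), -1)) = Mul(-166588, Pow(274877912050, -1)) = Mul(-166588, Rational(1, 274877912050)) = Rational(-83294, 137438956025)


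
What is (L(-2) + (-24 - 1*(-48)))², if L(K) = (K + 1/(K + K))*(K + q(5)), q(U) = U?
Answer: 4761/16 ≈ 297.56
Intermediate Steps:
L(K) = (5 + K)*(K + 1/(2*K)) (L(K) = (K + 1/(K + K))*(K + 5) = (K + 1/(2*K))*(5 + K) = (5 + K)*(K + 1/(2*K)))
(L(-2) + (-24 - 1*(-48)))² = ((½ + (-2)² + 5*(-2) + (5/2)/(-2)) + (-24 - 1*(-48)))² = ((½ + 4 - 10 + (5/2)*(-½)) + (-24 + 48))² = ((½ + 4 - 10 - 5/4) + 24)² = (-27/4 + 24)² = (69/4)² = 4761/16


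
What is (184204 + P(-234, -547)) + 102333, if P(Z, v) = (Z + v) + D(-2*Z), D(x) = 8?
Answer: 285764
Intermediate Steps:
P(Z, v) = 8 + Z + v (P(Z, v) = (Z + v) + 8 = 8 + Z + v)
(184204 + P(-234, -547)) + 102333 = (184204 + (8 - 234 - 547)) + 102333 = (184204 - 773) + 102333 = 183431 + 102333 = 285764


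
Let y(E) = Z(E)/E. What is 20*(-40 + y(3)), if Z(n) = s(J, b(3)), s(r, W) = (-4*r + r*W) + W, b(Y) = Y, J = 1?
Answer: -2360/3 ≈ -786.67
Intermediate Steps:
s(r, W) = W - 4*r + W*r (s(r, W) = (-4*r + W*r) + W = W - 4*r + W*r)
Z(n) = 2 (Z(n) = 3 - 4*1 + 3*1 = 3 - 4 + 3 = 2)
y(E) = 2/E
20*(-40 + y(3)) = 20*(-40 + 2/3) = 20*(-40 + 2*(⅓)) = 20*(-40 + ⅔) = 20*(-118/3) = -2360/3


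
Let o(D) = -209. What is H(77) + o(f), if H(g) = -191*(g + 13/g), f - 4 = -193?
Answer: -1151015/77 ≈ -14948.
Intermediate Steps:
f = -189 (f = 4 - 193 = -189)
H(g) = -2483/g - 191*g
H(77) + o(f) = (-2483/77 - 191*77) - 209 = (-2483*1/77 - 14707) - 209 = (-2483/77 - 14707) - 209 = -1134922/77 - 209 = -1151015/77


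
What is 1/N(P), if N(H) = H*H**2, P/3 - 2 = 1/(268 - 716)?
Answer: 89915392/19356769125 ≈ 0.0046452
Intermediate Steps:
P = 2685/448 (P = 6 + 3/(268 - 716) = 6 + 3/(-448) = 6 + 3*(-1/448) = 6 - 3/448 = 2685/448 ≈ 5.9933)
N(H) = H**3
1/N(P) = 1/((2685/448)**3) = 1/(19356769125/89915392) = 89915392/19356769125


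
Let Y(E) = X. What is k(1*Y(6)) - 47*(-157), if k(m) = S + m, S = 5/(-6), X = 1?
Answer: 44275/6 ≈ 7379.2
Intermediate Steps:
S = -5/6 (S = 5*(-1/6) = -5/6 ≈ -0.83333)
Y(E) = 1
k(m) = -5/6 + m
k(1*Y(6)) - 47*(-157) = (-5/6 + 1*1) - 47*(-157) = (-5/6 + 1) + 7379 = 1/6 + 7379 = 44275/6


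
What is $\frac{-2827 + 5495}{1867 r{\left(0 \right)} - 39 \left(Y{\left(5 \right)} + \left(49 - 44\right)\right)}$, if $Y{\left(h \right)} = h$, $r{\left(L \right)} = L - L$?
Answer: $- \frac{1334}{195} \approx -6.841$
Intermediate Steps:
$r{\left(L \right)} = 0$
$\frac{-2827 + 5495}{1867 r{\left(0 \right)} - 39 \left(Y{\left(5 \right)} + \left(49 - 44\right)\right)} = \frac{-2827 + 5495}{1867 \cdot 0 - 39 \left(5 + \left(49 - 44\right)\right)} = \frac{2668}{0 - 39 \left(5 + \left(49 - 44\right)\right)} = \frac{2668}{0 - 39 \left(5 + 5\right)} = \frac{2668}{0 - 390} = \frac{2668}{-390} = 2668 \left(- \frac{1}{390}\right) = - \frac{1334}{195}$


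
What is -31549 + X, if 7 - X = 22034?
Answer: -53576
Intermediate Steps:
X = -22027 (X = 7 - 1*22034 = 7 - 22034 = -22027)
-31549 + X = -31549 - 22027 = -53576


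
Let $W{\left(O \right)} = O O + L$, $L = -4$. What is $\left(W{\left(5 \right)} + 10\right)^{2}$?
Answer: $961$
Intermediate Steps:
$W{\left(O \right)} = -4 + O^{2}$ ($W{\left(O \right)} = O O - 4 = O^{2} - 4 = -4 + O^{2}$)
$\left(W{\left(5 \right)} + 10\right)^{2} = \left(\left(-4 + 5^{2}\right) + 10\right)^{2} = \left(\left(-4 + 25\right) + 10\right)^{2} = \left(21 + 10\right)^{2} = 31^{2} = 961$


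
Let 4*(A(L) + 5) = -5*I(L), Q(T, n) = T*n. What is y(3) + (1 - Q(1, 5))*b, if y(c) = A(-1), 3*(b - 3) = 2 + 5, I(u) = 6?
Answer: -203/6 ≈ -33.833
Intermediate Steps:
b = 16/3 (b = 3 + (2 + 5)/3 = 3 + (⅓)*7 = 3 + 7/3 = 16/3 ≈ 5.3333)
A(L) = -25/2 (A(L) = -5 + (-5*6)/4 = -5 + (¼)*(-30) = -5 - 15/2 = -25/2)
y(c) = -25/2
y(3) + (1 - Q(1, 5))*b = -25/2 + (1 - 5)*(16/3) = -25/2 - 4*16/3 = -25/2 - 64/3 = -203/6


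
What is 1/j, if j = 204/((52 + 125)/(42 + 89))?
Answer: 59/8908 ≈ 0.0066233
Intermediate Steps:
j = 8908/59 (j = 204/(177/131) = (131/177)*204 = 8908/59 ≈ 150.98)
1/j = 1/(8908/59) = 59/8908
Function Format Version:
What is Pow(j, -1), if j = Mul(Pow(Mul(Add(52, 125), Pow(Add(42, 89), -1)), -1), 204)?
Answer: Rational(59, 8908) ≈ 0.0066233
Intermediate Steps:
j = Rational(8908, 59) (j = Mul(Pow(Mul(177, Pow(131, -1)), -1), 204) = Mul(Pow(Mul(177, Rational(1, 131)), -1), 204) = Mul(Pow(Rational(177, 131), -1), 204) = Mul(Rational(131, 177), 204) = Rational(8908, 59) ≈ 150.98)
Pow(j, -1) = Pow(Rational(8908, 59), -1) = Rational(59, 8908)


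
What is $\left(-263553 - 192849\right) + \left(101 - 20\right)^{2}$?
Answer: $-449841$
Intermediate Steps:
$\left(-263553 - 192849\right) + \left(101 - 20\right)^{2} = -456402 + 81^{2} = -456402 + 6561 = -449841$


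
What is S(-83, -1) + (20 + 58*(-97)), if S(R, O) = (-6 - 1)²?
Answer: -5557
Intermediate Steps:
S(R, O) = 49 (S(R, O) = (-7)² = 49)
S(-83, -1) + (20 + 58*(-97)) = 49 + (20 + 58*(-97)) = 49 + (20 - 5626) = 49 - 5606 = -5557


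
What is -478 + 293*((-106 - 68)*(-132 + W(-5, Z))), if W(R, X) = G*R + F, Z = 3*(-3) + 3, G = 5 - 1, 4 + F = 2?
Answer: 7850750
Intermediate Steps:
F = -2 (F = -4 + 2 = -2)
G = 4
Z = -6 (Z = -9 + 3 = -6)
W(R, X) = -2 + 4*R (W(R, X) = 4*R - 2 = -2 + 4*R)
-478 + 293*((-106 - 68)*(-132 + W(-5, Z))) = -478 + 293*((-106 - 68)*(-132 + (-2 + 4*(-5)))) = -478 + 293*(-174*(-132 + (-2 - 20))) = -478 + 293*(-174*(-132 - 22)) = -478 + 293*(-174*(-154)) = -478 + 293*26796 = -478 + 7851228 = 7850750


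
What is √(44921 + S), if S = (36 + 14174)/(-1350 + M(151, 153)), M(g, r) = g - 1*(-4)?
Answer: √2565253203/239 ≈ 211.92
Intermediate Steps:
M(g, r) = 4 + g (M(g, r) = g + 4 = 4 + g)
S = -2842/239 (S = (36 + 14174)/(-1350 + (4 + 151)) = 14210/(-1350 + 155) = 14210/(-1195) = 14210*(-1/1195) = -2842/239 ≈ -11.891)
√(44921 + S) = √(44921 - 2842/239) = √(10733277/239) = √2565253203/239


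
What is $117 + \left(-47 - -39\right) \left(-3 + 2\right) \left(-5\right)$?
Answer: $77$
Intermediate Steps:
$117 + \left(-47 - -39\right) \left(-3 + 2\right) \left(-5\right) = 117 + \left(-47 + 39\right) \left(\left(-1\right) \left(-5\right)\right) = 117 - 40 = 77$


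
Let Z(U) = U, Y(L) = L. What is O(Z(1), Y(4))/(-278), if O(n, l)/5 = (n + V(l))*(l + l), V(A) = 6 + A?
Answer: -220/139 ≈ -1.5827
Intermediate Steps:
O(n, l) = 10*l*(6 + l + n) (O(n, l) = 5*((n + (6 + l))*(l + l)) = 5*((6 + l + n)*(2*l)) = 5*(2*l*(6 + l + n)) = 10*l*(6 + l + n))
O(Z(1), Y(4))/(-278) = (10*4*(6 + 4 + 1))/(-278) = (10*4*11)*(-1/278) = 440*(-1/278) = -220/139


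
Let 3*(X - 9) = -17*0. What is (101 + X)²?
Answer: 12100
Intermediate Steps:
X = 9 (X = 9 + (-17*0)/3 = 9 + (⅓)*0 = 9 + 0 = 9)
(101 + X)² = (101 + 9)² = 110² = 12100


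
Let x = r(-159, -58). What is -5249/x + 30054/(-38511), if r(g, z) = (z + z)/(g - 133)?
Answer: -169625299/12837 ≈ -13214.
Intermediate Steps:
r(g, z) = 2*z/(-133 + g) (r(g, z) = (2*z)/(-133 + g) = 2*z/(-133 + g))
x = 29/73 (x = 2*(-58)/(-133 - 159) = 2*(-58)/(-292) = 2*(-58)*(-1/292) = 29/73 ≈ 0.39726)
-5249/x + 30054/(-38511) = -5249/29/73 + 30054/(-38511) = -5249*73/29 + 30054*(-1/38511) = -13213 - 10018/12837 = -169625299/12837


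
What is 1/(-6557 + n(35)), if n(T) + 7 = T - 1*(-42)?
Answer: -1/6487 ≈ -0.00015415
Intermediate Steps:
n(T) = 35 + T (n(T) = -7 + (T - 1*(-42)) = -7 + (T + 42) = -7 + (42 + T) = 35 + T)
1/(-6557 + n(35)) = 1/(-6557 + (35 + 35)) = 1/(-6557 + 70) = 1/(-6487) = -1/6487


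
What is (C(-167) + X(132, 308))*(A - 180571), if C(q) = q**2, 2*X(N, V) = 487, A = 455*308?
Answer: -2274850215/2 ≈ -1.1374e+9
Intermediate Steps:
A = 140140
X(N, V) = 487/2 (X(N, V) = (1/2)*487 = 487/2)
(C(-167) + X(132, 308))*(A - 180571) = ((-167)**2 + 487/2)*(140140 - 180571) = (27889 + 487/2)*(-40431) = (56265/2)*(-40431) = -2274850215/2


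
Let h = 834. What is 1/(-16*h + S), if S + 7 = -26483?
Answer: -1/39834 ≈ -2.5104e-5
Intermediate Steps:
S = -26490 (S = -7 - 26483 = -26490)
1/(-16*h + S) = 1/(-16*834 - 26490) = 1/(-13344 - 26490) = 1/(-39834) = -1/39834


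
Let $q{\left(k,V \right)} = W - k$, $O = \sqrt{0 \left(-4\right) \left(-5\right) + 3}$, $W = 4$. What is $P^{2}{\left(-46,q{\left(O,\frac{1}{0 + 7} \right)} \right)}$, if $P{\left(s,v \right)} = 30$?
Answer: $900$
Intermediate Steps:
$O = \sqrt{3}$ ($O = \sqrt{0 \left(-5\right) + 3} = \sqrt{0 + 3} = \sqrt{3} \approx 1.732$)
$q{\left(k,V \right)} = 4 - k$
$P^{2}{\left(-46,q{\left(O,\frac{1}{0 + 7} \right)} \right)} = 30^{2} = 900$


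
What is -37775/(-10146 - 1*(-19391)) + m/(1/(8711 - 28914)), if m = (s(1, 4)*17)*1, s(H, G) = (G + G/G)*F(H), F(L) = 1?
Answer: -3175212050/1849 ≈ -1.7173e+6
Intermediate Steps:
s(H, G) = 1 + G (s(H, G) = (G + G/G)*1 = (G + 1)*1 = (1 + G)*1 = 1 + G)
m = 85 (m = ((1 + 4)*17)*1 = (5*17)*1 = 85*1 = 85)
-37775/(-10146 - 1*(-19391)) + m/(1/(8711 - 28914)) = -37775/(-10146 - 1*(-19391)) + 85/(1/(8711 - 28914)) = -37775/(-10146 + 19391) + 85/(1/(-20203)) = -37775/9245 + 85/(-1/20203) = -37775*1/9245 + 85*(-20203) = -7555/1849 - 1717255 = -3175212050/1849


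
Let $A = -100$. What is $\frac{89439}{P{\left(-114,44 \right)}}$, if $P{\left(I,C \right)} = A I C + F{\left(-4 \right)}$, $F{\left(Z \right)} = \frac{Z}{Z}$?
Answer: $\frac{89439}{501601} \approx 0.17831$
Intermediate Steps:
$F{\left(Z \right)} = 1$
$P{\left(I,C \right)} = 1 - 100 C I$ ($P{\left(I,C \right)} = - 100 I C + 1 = - 100 C I + 1 = 1 - 100 C I$)
$\frac{89439}{P{\left(-114,44 \right)}} = \frac{89439}{1 - 4400 \left(-114\right)} = \frac{89439}{1 + 501600} = \frac{89439}{501601}$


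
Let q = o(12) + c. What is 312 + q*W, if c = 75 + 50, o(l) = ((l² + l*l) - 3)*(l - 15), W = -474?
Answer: 346332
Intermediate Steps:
o(l) = (-15 + l)*(-3 + 2*l²) (o(l) = ((l² + l²) - 3)*(-15 + l) = (2*l² - 3)*(-15 + l) = (-3 + 2*l²)*(-15 + l) = (-15 + l)*(-3 + 2*l²))
c = 125
q = -730 (q = (45 - 30*12² - 3*12 + 2*12³) + 125 = (45 - 30*144 - 36 + 2*1728) + 125 = (45 - 4320 - 36 + 3456) + 125 = -855 + 125 = -730)
312 + q*W = 312 - 730*(-474) = 312 + 346020 = 346332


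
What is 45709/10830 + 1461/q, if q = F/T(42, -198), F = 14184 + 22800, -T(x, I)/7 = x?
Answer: -246779297/33378060 ≈ -7.3935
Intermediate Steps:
T(x, I) = -7*x
F = 36984
q = -6164/49 (q = 36984/((-7*42)) = 36984/(-294) = 36984*(-1/294) = -6164/49 ≈ -125.80)
45709/10830 + 1461/q = 45709/10830 + 1461/(-6164/49) = 45709*(1/10830) + 1461*(-49/6164) = 45709/10830 - 71589/6164 = -246779297/33378060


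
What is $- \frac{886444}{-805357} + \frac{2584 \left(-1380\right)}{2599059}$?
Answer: $- \frac{189306125748}{697723453021} \approx -0.27132$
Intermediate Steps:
$- \frac{886444}{-805357} + \frac{2584 \left(-1380\right)}{2599059} = \left(-886444\right) \left(- \frac{1}{805357}\right) - \frac{1188640}{866353} = \frac{886444}{805357} - \frac{1188640}{866353} = - \frac{189306125748}{697723453021}$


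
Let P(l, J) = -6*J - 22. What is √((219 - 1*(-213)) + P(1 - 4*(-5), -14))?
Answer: √494 ≈ 22.226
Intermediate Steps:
P(l, J) = -22 - 6*J
√((219 - 1*(-213)) + P(1 - 4*(-5), -14)) = √((219 - 1*(-213)) + (-22 - 6*(-14))) = √((219 + 213) + (-22 + 84)) = √(432 + 62) = √494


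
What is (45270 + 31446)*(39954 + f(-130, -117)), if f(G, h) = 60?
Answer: 3069714024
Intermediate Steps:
(45270 + 31446)*(39954 + f(-130, -117)) = (45270 + 31446)*(39954 + 60) = 76716*40014 = 3069714024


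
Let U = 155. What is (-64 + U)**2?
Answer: 8281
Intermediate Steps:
(-64 + U)**2 = (-64 + 155)**2 = 91**2 = 8281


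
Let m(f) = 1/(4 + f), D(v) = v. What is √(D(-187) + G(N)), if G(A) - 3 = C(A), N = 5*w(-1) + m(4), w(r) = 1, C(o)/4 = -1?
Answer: 2*I*√47 ≈ 13.711*I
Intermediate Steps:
C(o) = -4 (C(o) = 4*(-1) = -4)
N = 41/8 (N = 5*1 + 1/(4 + 4) = 5 + 1/8 = 5 + ⅛ = 41/8 ≈ 5.1250)
G(A) = -1 (G(A) = 3 - 4 = -1)
√(D(-187) + G(N)) = √(-187 - 1) = √(-188) = 2*I*√47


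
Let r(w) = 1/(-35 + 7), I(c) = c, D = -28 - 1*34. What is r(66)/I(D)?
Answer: 1/1736 ≈ 0.00057604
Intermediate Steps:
D = -62 (D = -28 - 34 = -62)
r(w) = -1/28 (r(w) = 1/(-28) = -1/28)
r(66)/I(D) = -1/28/(-62) = -1/28*(-1/62) = 1/1736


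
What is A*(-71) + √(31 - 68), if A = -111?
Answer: 7881 + I*√37 ≈ 7881.0 + 6.0828*I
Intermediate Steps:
A*(-71) + √(31 - 68) = -111*(-71) + √(31 - 68) = 7881 + √(-37) = 7881 + I*√37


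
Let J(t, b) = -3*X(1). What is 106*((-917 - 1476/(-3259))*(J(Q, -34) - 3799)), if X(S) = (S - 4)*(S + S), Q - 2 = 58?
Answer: 1197158603222/3259 ≈ 3.6734e+8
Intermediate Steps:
Q = 60 (Q = 2 + 58 = 60)
X(S) = 2*S*(-4 + S) (X(S) = (-4 + S)*(2*S) = 2*S*(-4 + S))
J(t, b) = 18 (J(t, b) = -6*(-4 + 1) = -6*(-3) = -3*(-6) = 18)
106*((-917 - 1476/(-3259))*(J(Q, -34) - 3799)) = 106*((-917 - 1476/(-3259))*(18 - 3799)) = 106*((-917 - 1476*(-1/3259))*(-3781)) = 106*((-917 + 1476/3259)*(-3781)) = 106*(-2987027/3259*(-3781)) = 106*(11293949087/3259) = 1197158603222/3259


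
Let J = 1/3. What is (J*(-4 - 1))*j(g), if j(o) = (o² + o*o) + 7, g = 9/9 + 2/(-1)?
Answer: -15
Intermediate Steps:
g = -1 (g = 9*(⅑) + 2*(-1) = 1 - 2 = -1)
j(o) = 7 + 2*o² (j(o) = (o² + o²) + 7 = 2*o² + 7 = 7 + 2*o²)
J = ⅓ ≈ 0.33333
(J*(-4 - 1))*j(g) = ((-4 - 1)/3)*(7 + 2*(-1)²) = ((⅓)*(-5))*(7 + 2*1) = -5*(7 + 2)/3 = -5/3*9 = -15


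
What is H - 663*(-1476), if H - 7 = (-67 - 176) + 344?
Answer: 978696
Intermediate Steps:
H = 108 (H = 7 + ((-67 - 176) + 344) = 7 + (-243 + 344) = 7 + 101 = 108)
H - 663*(-1476) = 108 - 663*(-1476) = 108 + 978588 = 978696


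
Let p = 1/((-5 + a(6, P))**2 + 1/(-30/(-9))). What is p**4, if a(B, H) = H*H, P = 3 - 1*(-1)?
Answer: 10000/2164926734161 ≈ 4.6191e-9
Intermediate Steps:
P = 4 (P = 3 + 1 = 4)
a(B, H) = H**2
p = 10/1213 (p = 1/((-5 + 4**2)**2 + 1/(-30/(-9))) = 1/((-5 + 16)**2 + 1/(-30*(-1/9))) = 1/(11**2 + 1/(10/3)) = 1/(121 + 3/10) = 1/(1213/10) = 10/1213 ≈ 0.0082440)
p**4 = (10/1213)**4 = 10000/2164926734161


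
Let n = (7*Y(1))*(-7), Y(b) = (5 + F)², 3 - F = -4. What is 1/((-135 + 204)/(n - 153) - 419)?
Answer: -2403/1006880 ≈ -0.0023866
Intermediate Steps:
F = 7 (F = 3 - 1*(-4) = 3 + 4 = 7)
Y(b) = 144 (Y(b) = (5 + 7)² = 12² = 144)
n = -7056 (n = (7*144)*(-7) = 1008*(-7) = -7056)
1/((-135 + 204)/(n - 153) - 419) = 1/((-135 + 204)/(-7056 - 153) - 419) = 1/(69/(-7209) - 419) = 1/(69*(-1/7209) - 419) = 1/(-23/2403 - 419) = 1/(-1006880/2403) = -2403/1006880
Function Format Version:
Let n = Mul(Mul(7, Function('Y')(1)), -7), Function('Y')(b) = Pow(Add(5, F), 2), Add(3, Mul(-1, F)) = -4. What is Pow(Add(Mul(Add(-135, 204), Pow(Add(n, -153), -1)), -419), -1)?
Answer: Rational(-2403, 1006880) ≈ -0.0023866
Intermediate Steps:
F = 7 (F = Add(3, Mul(-1, -4)) = Add(3, 4) = 7)
Function('Y')(b) = 144 (Function('Y')(b) = Pow(Add(5, 7), 2) = Pow(12, 2) = 144)
n = -7056 (n = Mul(Mul(7, 144), -7) = Mul(1008, -7) = -7056)
Pow(Add(Mul(Add(-135, 204), Pow(Add(n, -153), -1)), -419), -1) = Pow(Add(Mul(Add(-135, 204), Pow(Add(-7056, -153), -1)), -419), -1) = Pow(Add(Mul(69, Pow(-7209, -1)), -419), -1) = Pow(Add(Mul(69, Rational(-1, 7209)), -419), -1) = Pow(Add(Rational(-23, 2403), -419), -1) = Pow(Rational(-1006880, 2403), -1) = Rational(-2403, 1006880)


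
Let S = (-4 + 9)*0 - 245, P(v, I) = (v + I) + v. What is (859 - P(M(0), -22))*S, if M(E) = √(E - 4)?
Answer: -215845 + 980*I ≈ -2.1585e+5 + 980.0*I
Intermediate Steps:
M(E) = √(-4 + E)
P(v, I) = I + 2*v (P(v, I) = (I + v) + v = I + 2*v)
S = -245 (S = 5*0 - 245 = 0 - 245 = -245)
(859 - P(M(0), -22))*S = (859 - (-22 + 2*√(-4 + 0)))*(-245) = (859 - (-22 + 2*√(-4)))*(-245) = (859 - (-22 + 2*(2*I)))*(-245) = (859 - (-22 + 4*I))*(-245) = (859 + (22 - 4*I))*(-245) = (881 - 4*I)*(-245) = -215845 + 980*I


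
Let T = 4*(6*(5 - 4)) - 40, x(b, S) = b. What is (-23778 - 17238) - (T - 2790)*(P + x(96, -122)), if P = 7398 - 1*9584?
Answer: -5905556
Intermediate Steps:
P = -2186 (P = 7398 - 9584 = -2186)
T = -16 (T = 4*(6*1) - 40 = 4*6 - 40 = 24 - 40 = -16)
(-23778 - 17238) - (T - 2790)*(P + x(96, -122)) = (-23778 - 17238) - (-16 - 2790)*(-2186 + 96) = -41016 - (-2806)*(-2090) = -41016 - 1*5864540 = -41016 - 5864540 = -5905556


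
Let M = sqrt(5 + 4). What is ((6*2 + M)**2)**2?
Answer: 50625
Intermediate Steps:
M = 3 (M = sqrt(9) = 3)
((6*2 + M)**2)**2 = ((6*2 + 3)**2)**2 = ((12 + 3)**2)**2 = (15**2)**2 = 225**2 = 50625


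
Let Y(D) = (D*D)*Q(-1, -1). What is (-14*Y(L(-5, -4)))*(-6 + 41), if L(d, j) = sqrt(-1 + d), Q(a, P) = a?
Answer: -2940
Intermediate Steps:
Y(D) = -D**2 (Y(D) = (D*D)*(-1) = D**2*(-1) = -D**2)
(-14*Y(L(-5, -4)))*(-6 + 41) = (-(-14)*(sqrt(-1 - 5))**2)*(-6 + 41) = -(-14)*(sqrt(-6))**2*35 = -(-14)*(I*sqrt(6))**2*35 = -(-14)*(-6)*35 = -14*6*35 = -84*35 = -2940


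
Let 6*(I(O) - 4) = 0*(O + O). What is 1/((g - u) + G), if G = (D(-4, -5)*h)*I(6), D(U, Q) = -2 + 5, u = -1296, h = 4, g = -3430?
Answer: -1/2086 ≈ -0.00047939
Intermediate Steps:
I(O) = 4 (I(O) = 4 + (0*(O + O))/6 = 4 + (0*(2*O))/6 = 4 + (⅙)*0 = 4 + 0 = 4)
D(U, Q) = 3
G = 48 (G = (3*4)*4 = 12*4 = 48)
1/((g - u) + G) = 1/((-3430 - 1*(-1296)) + 48) = 1/((-3430 + 1296) + 48) = 1/(-2134 + 48) = 1/(-2086) = -1/2086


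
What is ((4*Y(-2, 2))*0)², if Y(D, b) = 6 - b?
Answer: 0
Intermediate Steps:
((4*Y(-2, 2))*0)² = ((4*(6 - 1*2))*0)² = ((4*(6 - 2))*0)² = ((4*4)*0)² = (16*0)² = 0² = 0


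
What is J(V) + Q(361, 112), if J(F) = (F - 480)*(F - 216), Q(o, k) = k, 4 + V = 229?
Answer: -2183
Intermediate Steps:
V = 225 (V = -4 + 229 = 225)
J(F) = (-480 + F)*(-216 + F)
J(V) + Q(361, 112) = (103680 + 225² - 696*225) + 112 = (103680 + 50625 - 156600) + 112 = -2295 + 112 = -2183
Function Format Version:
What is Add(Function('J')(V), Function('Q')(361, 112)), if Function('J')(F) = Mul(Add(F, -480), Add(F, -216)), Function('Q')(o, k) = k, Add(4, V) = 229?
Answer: -2183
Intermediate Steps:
V = 225 (V = Add(-4, 229) = 225)
Function('J')(F) = Mul(Add(-480, F), Add(-216, F))
Add(Function('J')(V), Function('Q')(361, 112)) = Add(Add(103680, Pow(225, 2), Mul(-696, 225)), 112) = Add(Add(103680, 50625, -156600), 112) = Add(-2295, 112) = -2183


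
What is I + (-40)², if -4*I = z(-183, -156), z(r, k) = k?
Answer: 1639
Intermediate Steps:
I = 39 (I = -¼*(-156) = 39)
I + (-40)² = 39 + (-40)² = 39 + 1600 = 1639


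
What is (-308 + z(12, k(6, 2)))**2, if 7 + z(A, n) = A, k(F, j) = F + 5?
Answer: 91809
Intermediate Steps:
k(F, j) = 5 + F
z(A, n) = -7 + A
(-308 + z(12, k(6, 2)))**2 = (-308 + (-7 + 12))**2 = (-308 + 5)**2 = (-303)**2 = 91809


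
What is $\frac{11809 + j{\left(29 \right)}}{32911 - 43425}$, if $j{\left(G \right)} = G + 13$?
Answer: $- \frac{1693}{1502} \approx -1.1272$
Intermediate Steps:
$j{\left(G \right)} = 13 + G$
$\frac{11809 + j{\left(29 \right)}}{32911 - 43425} = \frac{11809 + \left(13 + 29\right)}{32911 - 43425} = \frac{11809 + 42}{-10514} = 11851 \left(- \frac{1}{10514}\right) = - \frac{1693}{1502}$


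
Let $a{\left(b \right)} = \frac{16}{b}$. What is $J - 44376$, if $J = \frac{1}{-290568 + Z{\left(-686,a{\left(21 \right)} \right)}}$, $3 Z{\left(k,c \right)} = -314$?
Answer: $- \frac{38696670771}{872018} \approx -44376.0$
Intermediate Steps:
$Z{\left(k,c \right)} = - \frac{314}{3}$ ($Z{\left(k,c \right)} = \frac{1}{3} \left(-314\right) = - \frac{314}{3}$)
$J = - \frac{3}{872018}$ ($J = \frac{1}{-290568 - \frac{314}{3}} = \frac{1}{- \frac{872018}{3}} = - \frac{3}{872018} \approx -3.4403 \cdot 10^{-6}$)
$J - 44376 = - \frac{3}{872018} - 44376 = - \frac{38696670771}{872018}$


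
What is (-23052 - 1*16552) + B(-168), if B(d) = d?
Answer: -39772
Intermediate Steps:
(-23052 - 1*16552) + B(-168) = (-23052 - 1*16552) - 168 = (-23052 - 16552) - 168 = -39604 - 168 = -39772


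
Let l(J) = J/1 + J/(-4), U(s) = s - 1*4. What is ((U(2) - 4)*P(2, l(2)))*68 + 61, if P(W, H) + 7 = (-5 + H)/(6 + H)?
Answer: 15537/5 ≈ 3107.4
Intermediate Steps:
U(s) = -4 + s (U(s) = s - 4 = -4 + s)
l(J) = 3*J/4 (l(J) = J*1 + J*(-¼) = J - J/4 = 3*J/4)
P(W, H) = -7 + (-5 + H)/(6 + H)
((U(2) - 4)*P(2, l(2)))*68 + 61 = (((-4 + 2) - 4)*((-47 - 9*2/2)/(6 + (¾)*2)))*68 + 61 = ((-2 - 4)*((-47 - 6*3/2)/(6 + 3/2)))*68 + 61 = -6*(-47 - 9)/15/2*68 + 61 = -4*(-56)/5*68 + 61 = -6*(-112/15)*68 + 61 = (224/5)*68 + 61 = 15232/5 + 61 = 15537/5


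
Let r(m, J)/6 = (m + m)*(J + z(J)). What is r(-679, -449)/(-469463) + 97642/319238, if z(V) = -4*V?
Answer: 1774795002487/74935214597 ≈ 23.684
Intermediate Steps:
r(m, J) = -36*J*m (r(m, J) = 6*((m + m)*(J - 4*J)) = 6*((2*m)*(-3*J)) = 6*(-6*J*m) = -36*J*m)
r(-679, -449)/(-469463) + 97642/319238 = -36*(-449)*(-679)/(-469463) + 97642/319238 = -10975356*(-1/469463) + 97642*(1/319238) = 10975356/469463 + 48821/159619 = 1774795002487/74935214597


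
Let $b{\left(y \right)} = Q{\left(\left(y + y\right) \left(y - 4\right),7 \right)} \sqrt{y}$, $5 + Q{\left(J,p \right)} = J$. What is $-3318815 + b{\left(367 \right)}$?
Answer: $-3318815 + 266437 \sqrt{367} \approx 1.7854 \cdot 10^{6}$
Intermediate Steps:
$Q{\left(J,p \right)} = -5 + J$
$b{\left(y \right)} = \sqrt{y} \left(-5 + 2 y \left(-4 + y\right)\right)$ ($b{\left(y \right)} = \left(-5 + \left(y + y\right) \left(y - 4\right)\right) \sqrt{y} = \left(-5 + 2 y \left(-4 + y\right)\right) \sqrt{y} = \sqrt{y} \left(-5 + 2 y \left(-4 + y\right)\right)$)
$-3318815 + b{\left(367 \right)} = -3318815 + \sqrt{367} \left(-5 + 2 \cdot 367 \left(-4 + 367\right)\right) = -3318815 + \sqrt{367} \left(-5 + 2 \cdot 367 \cdot 363\right) = -3318815 + \sqrt{367} \left(-5 + 266442\right) = -3318815 + \sqrt{367} \cdot 266437 = -3318815 + 266437 \sqrt{367}$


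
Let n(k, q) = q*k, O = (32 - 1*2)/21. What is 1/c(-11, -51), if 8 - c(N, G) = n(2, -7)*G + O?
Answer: -7/4952 ≈ -0.0014136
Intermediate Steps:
O = 10/7 (O = (32 - 2)*(1/21) = 30*(1/21) = 10/7 ≈ 1.4286)
n(k, q) = k*q
c(N, G) = 46/7 + 14*G (c(N, G) = 8 - ((2*(-7))*G + 10/7) = 8 - (-14*G + 10/7) = 8 - (10/7 - 14*G) = 8 + (-10/7 + 14*G) = 46/7 + 14*G)
1/c(-11, -51) = 1/(46/7 + 14*(-51)) = 1/(46/7 - 714) = 1/(-4952/7) = -7/4952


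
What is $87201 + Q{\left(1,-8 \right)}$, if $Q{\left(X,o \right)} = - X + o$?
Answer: $87192$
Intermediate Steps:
$Q{\left(X,o \right)} = o - X$
$87201 + Q{\left(1,-8 \right)} = 87201 - 9 = 87192$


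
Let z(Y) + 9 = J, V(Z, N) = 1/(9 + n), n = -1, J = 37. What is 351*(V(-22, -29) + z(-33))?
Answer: 78975/8 ≈ 9871.9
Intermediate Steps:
V(Z, N) = ⅛ (V(Z, N) = 1/(9 - 1) = 1/8 = ⅛)
z(Y) = 28 (z(Y) = -9 + 37 = 28)
351*(V(-22, -29) + z(-33)) = 351*(⅛ + 28) = 351*(225/8) = 78975/8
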